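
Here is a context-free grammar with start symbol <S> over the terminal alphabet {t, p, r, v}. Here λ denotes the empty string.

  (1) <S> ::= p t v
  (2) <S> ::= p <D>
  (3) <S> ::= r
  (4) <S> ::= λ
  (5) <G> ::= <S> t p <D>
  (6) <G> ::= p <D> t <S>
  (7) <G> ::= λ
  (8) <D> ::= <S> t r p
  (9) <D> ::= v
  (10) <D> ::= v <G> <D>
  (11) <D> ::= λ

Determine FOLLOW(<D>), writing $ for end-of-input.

{$, p, r, t, v}

FIRST(<S>): from <S>::=p t v we get {p}; from <S>::=p <D> we get {p}; from <S>::=r we get {r}; from <S>::=λ we get {λ}. So FIRST(<S>) = {λ, p, r}.
FIRST(<G>): from <G>::=<S> t p <D> we get {p, r, t}; from <G>::=p <D> t <S> we get {p}; from <G>::=λ we get {λ}. So FIRST(<G>) = {λ, p, r, t}.
FIRST(<D>): from <D>::=<S> t r p we get {p, r, t}; from <D>::=v we get {v}; from <D>::=v <G> <D> we get {v}; from <D>::=λ we get {λ}. So FIRST(<D>) = {λ, p, r, t, v}.
FOLLOW(<S>) includes $ since <S> is the start symbol.
FOLLOW(<S>): in <G>::=<S> t p <D>, <S> is followed by t p <D> with FIRST {t}; in <G>::=p <D> t <S>, the suffix after <S> is empty, so FOLLOW(<S>) ⊇ FOLLOW(<G>) = {$, p, r, t, v}; in <D>::=<S> t r p, <S> is followed by t r p with FIRST {t}. Thus FOLLOW(<S>) = {$, p, r, t, v}.
FOLLOW(<G>): in <D>::=v <G> <D>, <G> is followed by <D> with FIRST {λ, p, r, t, v}; in <D>::=v <G> <D>, the suffix after <G> is nullable, so FOLLOW(<G>) ⊇ FOLLOW(<D>) = {$, p, r, t, v}. Thus FOLLOW(<G>) = {$, p, r, t, v}.
FOLLOW(<D>): in <S>::=p <D>, the suffix after <D> is empty, so FOLLOW(<D>) ⊇ FOLLOW(<S>) = {$, p, r, t, v}; in <G>::=<S> t p <D>, the suffix after <D> is empty, so FOLLOW(<D>) ⊇ FOLLOW(<G>) = {$, p, r, t, v}; in <G>::=p <D> t <S>, <D> is followed by t <S> with FIRST {t}; in <D>::=v <G> <D>, the suffix after <D> is empty (adds nothing new). Thus FOLLOW(<D>) = {$, p, r, t, v}.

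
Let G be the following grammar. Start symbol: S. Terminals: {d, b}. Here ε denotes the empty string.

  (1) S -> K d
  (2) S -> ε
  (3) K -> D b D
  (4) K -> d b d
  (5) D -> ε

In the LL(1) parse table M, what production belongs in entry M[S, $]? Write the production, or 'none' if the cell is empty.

S -> ε

FIRST(D): from D->ε we get {ε}. So FIRST(D) = {ε}.
FIRST(K): from K->D b D we get {b}; from K->d b d we get {d}. So FIRST(K) = {b, d}.
FIRST(S): from S->K d we get {b, d}; from S->ε we get {ε}. So FIRST(S) = {ε, b, d}.
FOLLOW(S) includes $ since S is the start symbol.
FOLLOW(S): S appears on no right-hand side. Thus FOLLOW(S) = {$}.
For S -> K d: FIRST(K d) = {b, d}, so it goes in M[S, t] for t ∈ {b, d}.
For S -> ε: FIRST(ε) = {ε}, so it goes in M[S, t] for t ∈ {}; since ε ∈ FIRST, also for every t ∈ FOLLOW(S) = {$}.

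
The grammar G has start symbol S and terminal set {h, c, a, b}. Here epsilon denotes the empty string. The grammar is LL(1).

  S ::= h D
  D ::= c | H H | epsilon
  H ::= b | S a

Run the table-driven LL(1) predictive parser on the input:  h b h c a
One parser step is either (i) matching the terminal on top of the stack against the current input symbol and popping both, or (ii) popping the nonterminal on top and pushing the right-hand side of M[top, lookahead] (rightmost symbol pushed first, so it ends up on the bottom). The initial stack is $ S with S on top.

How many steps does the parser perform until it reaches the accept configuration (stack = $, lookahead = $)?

step 1: stack=$ S  input=h b h c a $  — expand S ::= h D
step 2: stack=$ D h  input=h b h c a $  — match h
step 3: stack=$ D  input=b h c a $  — expand D ::= H H
step 4: stack=$ H H  input=b h c a $  — expand H ::= b
step 5: stack=$ H b  input=b h c a $  — match b
step 6: stack=$ H  input=h c a $  — expand H ::= S a
step 7: stack=$ a S  input=h c a $  — expand S ::= h D
step 8: stack=$ a D h  input=h c a $  — match h
step 9: stack=$ a D  input=c a $  — expand D ::= c
step 10: stack=$ a c  input=c a $  — match c
step 11: stack=$ a  input=a $  — match a
Accept reached after 11 steps.

11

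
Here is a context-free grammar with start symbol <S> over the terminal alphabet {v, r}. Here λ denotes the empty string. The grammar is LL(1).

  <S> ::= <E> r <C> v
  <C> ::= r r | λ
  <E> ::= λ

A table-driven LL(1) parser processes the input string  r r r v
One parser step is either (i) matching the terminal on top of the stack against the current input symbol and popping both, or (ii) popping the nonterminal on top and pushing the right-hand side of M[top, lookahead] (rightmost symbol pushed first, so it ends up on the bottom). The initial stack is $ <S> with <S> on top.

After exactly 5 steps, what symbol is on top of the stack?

     Stack          Input      Action
  1  $ <S>          r r r v $  expand <S> ::= <E> r <C> v
  2  $ v <C> r <E>  r r r v $  expand <E> ::= λ
  3  $ v <C> r      r r r v $  match r
  4  $ v <C>        r r v $    expand <C> ::= r r
  5  $ v r r        r r v $    match r
Stack after step 5: $ v r (top = r).

r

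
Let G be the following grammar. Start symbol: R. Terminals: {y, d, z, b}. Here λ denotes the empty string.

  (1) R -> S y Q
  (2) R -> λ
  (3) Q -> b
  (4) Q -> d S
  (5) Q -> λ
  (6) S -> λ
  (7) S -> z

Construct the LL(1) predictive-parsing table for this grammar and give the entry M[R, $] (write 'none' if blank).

FIRST(Q): from Q->b we get {b}; from Q->d S we get {d}; from Q->λ we get {λ}. So FIRST(Q) = {λ, b, d}.
FIRST(S): from S->λ we get {λ}; from S->z we get {z}. So FIRST(S) = {λ, z}.
FIRST(R): from R->S y Q we get {y, z}; from R->λ we get {λ}. So FIRST(R) = {λ, y, z}.
FOLLOW(R) includes $ since R is the start symbol.
FOLLOW(R): R appears on no right-hand side. Thus FOLLOW(R) = {$}.
For R -> S y Q: FIRST(S y Q) = {y, z}, so it goes in M[R, t] for t ∈ {y, z}.
For R -> λ: FIRST(λ) = {λ}, so it goes in M[R, t] for t ∈ {}; since λ ∈ FIRST, also for every t ∈ FOLLOW(R) = {$}.

R -> λ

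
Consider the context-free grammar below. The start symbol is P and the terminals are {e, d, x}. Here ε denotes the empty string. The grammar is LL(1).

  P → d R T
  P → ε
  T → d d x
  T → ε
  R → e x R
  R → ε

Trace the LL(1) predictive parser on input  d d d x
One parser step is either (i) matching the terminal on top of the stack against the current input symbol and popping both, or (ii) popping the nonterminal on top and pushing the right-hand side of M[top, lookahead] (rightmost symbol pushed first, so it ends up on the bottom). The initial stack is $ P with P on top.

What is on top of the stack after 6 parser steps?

step 1: stack=$ P  input=d d d x $  — expand P → d R T
step 2: stack=$ T R d  input=d d d x $  — match d
step 3: stack=$ T R  input=d d x $  — expand R → ε
step 4: stack=$ T  input=d d x $  — expand T → d d x
step 5: stack=$ x d d  input=d d x $  — match d
step 6: stack=$ x d  input=d x $  — match d
Stack after step 6: $ x (top = x).

x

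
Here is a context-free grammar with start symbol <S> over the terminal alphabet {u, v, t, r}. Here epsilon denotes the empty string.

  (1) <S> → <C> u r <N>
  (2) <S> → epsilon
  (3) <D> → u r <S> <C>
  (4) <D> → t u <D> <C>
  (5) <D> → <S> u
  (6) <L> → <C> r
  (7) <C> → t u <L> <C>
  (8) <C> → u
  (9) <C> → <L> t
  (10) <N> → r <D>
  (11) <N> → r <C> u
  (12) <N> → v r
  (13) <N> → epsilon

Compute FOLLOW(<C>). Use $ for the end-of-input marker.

{$, r, t, u}

FIRST(<N>): from <N>→r <D> we get {r}; from <N>→r <C> u we get {r}; from <N>→v r we get {v}; from <N>→epsilon we get {epsilon}. So FIRST(<N>) = {epsilon, r, v}.
FIRST(<S>): from <S>→<C> u r <N> we get {t, u}; from <S>→epsilon we get {epsilon}. So FIRST(<S>) = {epsilon, t, u}.
FIRST(<D>): from <D>→u r <S> <C> we get {u}; from <D>→t u <D> <C> we get {t}; from <D>→<S> u we get {t, u}. So FIRST(<D>) = {t, u}.
FIRST(<L>): from <L>→<C> r we get {t, u}. So FIRST(<L>) = {t, u}.
FIRST(<C>): from <C>→t u <L> <C> we get {t}; from <C>→u we get {u}; from <C>→<L> t we get {t, u}. So FIRST(<C>) = {t, u}.
FOLLOW(<S>) includes $ since <S> is the start symbol.
FOLLOW(<S>): in <D>→u r <S> <C>, <S> is followed by <C> with FIRST {t, u}; in <D>→<S> u, <S> is followed by u with FIRST {u}. Thus FOLLOW(<S>) = {$, t, u}.
FOLLOW(<L>): in <C>→t u <L> <C>, <L> is followed by <C> with FIRST {t, u}; in <C>→<L> t, <L> is followed by t with FIRST {t}. Thus FOLLOW(<L>) = {t, u}.
FOLLOW(<N>): in <S>→<C> u r <N>, the suffix after <N> is empty, so FOLLOW(<N>) ⊇ FOLLOW(<S>) = {$, t, u}. Thus FOLLOW(<N>) = {$, t, u}.
FOLLOW(<D>): in <D>→t u <D> <C>, <D> is followed by <C> with FIRST {t, u}; in <N>→r <D>, the suffix after <D> is empty, so FOLLOW(<D>) ⊇ FOLLOW(<N>) = {$, t, u}. Thus FOLLOW(<D>) = {$, t, u}.
FOLLOW(<C>): in <S>→<C> u r <N>, <C> is followed by u r <N> with FIRST {u}; in <D>→u r <S> <C>, the suffix after <C> is empty, so FOLLOW(<C>) ⊇ FOLLOW(<D>) = {$, t, u}; in <D>→t u <D> <C>, the suffix after <C> is empty, so FOLLOW(<C>) ⊇ FOLLOW(<D>) = {$, t, u}; in <L>→<C> r, <C> is followed by r with FIRST {r}; in <C>→t u <L> <C>, the suffix after <C> is empty (adds nothing new); in <N>→r <C> u, <C> is followed by u with FIRST {u}. Thus FOLLOW(<C>) = {$, r, t, u}.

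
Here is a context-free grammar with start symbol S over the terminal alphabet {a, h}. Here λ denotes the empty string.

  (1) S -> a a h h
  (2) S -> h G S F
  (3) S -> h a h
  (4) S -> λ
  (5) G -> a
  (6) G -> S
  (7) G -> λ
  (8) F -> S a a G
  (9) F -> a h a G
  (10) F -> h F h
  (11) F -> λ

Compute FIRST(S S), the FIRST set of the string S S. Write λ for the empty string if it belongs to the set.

FIRST(S) = {λ, a, h}
FIRST(G) = {λ, a, h}  (via S)
FIRST(F) = {λ, a, h}  (via S a a G)
FIRST(S S): take FIRST of each symbol in turn, carrying on past any symbol whose FIRST contains λ; result {λ, a, h}.

{λ, a, h}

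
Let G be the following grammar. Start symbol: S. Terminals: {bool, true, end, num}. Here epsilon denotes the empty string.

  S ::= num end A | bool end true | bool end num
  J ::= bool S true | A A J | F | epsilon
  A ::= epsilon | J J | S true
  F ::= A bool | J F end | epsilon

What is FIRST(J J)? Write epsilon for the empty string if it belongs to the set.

FIRST(S): from S::=num end A we get {num}; from S::=bool end true we get {bool}; from S::=bool end num we get {bool}. So FIRST(S) = {bool, num}.
FIRST(J): from J::=bool S true we get {bool}; from J::=A A J we get {epsilon, bool, end, num}; from J::=F we get {epsilon, bool, end, num}; from J::=epsilon we get {epsilon}. So FIRST(J) = {epsilon, bool, end, num}.
FIRST(A): from A::=epsilon we get {epsilon}; from A::=J J we get {epsilon, bool, end, num}; from A::=S true we get {bool, num}. So FIRST(A) = {epsilon, bool, end, num}.
FIRST(F): from F::=A bool we get {bool, end, num}; from F::=J F end we get {bool, end, num}; from F::=epsilon we get {epsilon}. So FIRST(F) = {epsilon, bool, end, num}.
FIRST(J J): take FIRST of each symbol in turn, carrying on past any symbol whose FIRST contains epsilon; result {epsilon, bool, end, num}.

{epsilon, bool, end, num}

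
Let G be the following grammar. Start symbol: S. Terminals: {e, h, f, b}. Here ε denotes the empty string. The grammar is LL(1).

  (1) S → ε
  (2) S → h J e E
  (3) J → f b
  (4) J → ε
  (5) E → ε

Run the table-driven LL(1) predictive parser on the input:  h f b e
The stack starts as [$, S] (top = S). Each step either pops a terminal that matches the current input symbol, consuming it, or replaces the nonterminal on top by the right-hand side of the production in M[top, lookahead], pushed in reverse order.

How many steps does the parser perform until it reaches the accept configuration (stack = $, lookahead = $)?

step 1: stack=$ S  input=h f b e $  — expand S → h J e E
step 2: stack=$ E e J h  input=h f b e $  — match h
step 3: stack=$ E e J  input=f b e $  — expand J → f b
step 4: stack=$ E e b f  input=f b e $  — match f
step 5: stack=$ E e b  input=b e $  — match b
step 6: stack=$ E e  input=e $  — match e
step 7: stack=$ E  input=$  — expand E → ε
Accept reached after 7 steps.

7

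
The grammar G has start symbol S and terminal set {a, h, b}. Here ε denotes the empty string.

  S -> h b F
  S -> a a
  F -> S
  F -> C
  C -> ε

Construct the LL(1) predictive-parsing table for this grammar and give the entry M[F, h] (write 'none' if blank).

FIRST(S) = {a, h}
FIRST(C) = {ε}
FIRST(F) = {ε, a, h}  (via S, C)
FOLLOW(S) includes $ since S is the start symbol.
FOLLOW(S): in F->S, the suffix after S is empty, so FOLLOW(S) ⊇ FOLLOW(F) = {$}. Thus FOLLOW(S) = {$}.
FOLLOW(F): in S->h b F, the suffix after F is empty, so FOLLOW(F) ⊇ FOLLOW(S) = {$}. Thus FOLLOW(F) = {$}.
For F -> S: FIRST(S) = {a, h}, so it goes in M[F, t] for t ∈ {a, h}.
For F -> C: FIRST(C) = {ε}, so it goes in M[F, t] for t ∈ {}; since ε ∈ FIRST, also for every t ∈ FOLLOW(F) = {$}.

F -> S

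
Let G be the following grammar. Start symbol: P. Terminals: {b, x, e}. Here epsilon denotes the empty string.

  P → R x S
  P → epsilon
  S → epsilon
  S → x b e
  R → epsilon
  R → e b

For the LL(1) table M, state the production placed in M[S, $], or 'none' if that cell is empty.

S → epsilon

FIRST(S): from S→epsilon we get {epsilon}; from S→x b e we get {x}. So FIRST(S) = {epsilon, x}.
FIRST(R): from R→epsilon we get {epsilon}; from R→e b we get {e}. So FIRST(R) = {epsilon, e}.
FIRST(P): from P→R x S we get {e, x}; from P→epsilon we get {epsilon}. So FIRST(P) = {epsilon, e, x}.
FOLLOW(P) includes $ since P is the start symbol.
FOLLOW(P): P appears on no right-hand side. Thus FOLLOW(P) = {$}.
FOLLOW(S): in P→R x S, the suffix after S is empty, so FOLLOW(S) ⊇ FOLLOW(P) = {$}. Thus FOLLOW(S) = {$}.
For S → epsilon: FIRST(epsilon) = {epsilon}, so it goes in M[S, t] for t ∈ {}; since epsilon ∈ FIRST, also for every t ∈ FOLLOW(S) = {$}.
For S → x b e: FIRST(x b e) = {x}, so it goes in M[S, t] for t ∈ {x}.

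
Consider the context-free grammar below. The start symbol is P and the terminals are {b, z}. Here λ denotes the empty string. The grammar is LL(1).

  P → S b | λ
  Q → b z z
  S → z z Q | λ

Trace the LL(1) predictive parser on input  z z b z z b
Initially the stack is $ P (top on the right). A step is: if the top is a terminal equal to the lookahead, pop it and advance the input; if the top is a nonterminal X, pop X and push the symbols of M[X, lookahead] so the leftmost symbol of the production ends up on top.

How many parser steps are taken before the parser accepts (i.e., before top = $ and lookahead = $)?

9

     Stack      Input          Action
  1  $ P        z z b z z b $  expand P → S b
  2  $ b S      z z b z z b $  expand S → z z Q
  3  $ b Q z z  z z b z z b $  match z
  4  $ b Q z    z b z z b $    match z
  5  $ b Q      b z z b $      expand Q → b z z
  6  $ b z z b  b z z b $      match b
  7  $ b z z    z z b $        match z
  8  $ b z      z b $          match z
  9  $ b        b $            match b
Accept reached after 9 steps.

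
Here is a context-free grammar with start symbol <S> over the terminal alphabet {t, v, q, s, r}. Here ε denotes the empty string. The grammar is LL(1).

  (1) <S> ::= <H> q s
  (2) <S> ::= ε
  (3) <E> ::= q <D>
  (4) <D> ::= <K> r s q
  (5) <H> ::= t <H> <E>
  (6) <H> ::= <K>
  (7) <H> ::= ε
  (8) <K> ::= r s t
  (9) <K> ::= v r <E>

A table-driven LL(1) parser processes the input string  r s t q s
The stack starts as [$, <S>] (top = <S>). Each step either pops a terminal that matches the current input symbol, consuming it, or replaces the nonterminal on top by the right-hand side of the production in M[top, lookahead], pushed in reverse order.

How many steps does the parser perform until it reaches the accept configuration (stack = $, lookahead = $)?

     Stack        Input        Action
  1  $ <S>        r s t q s $  expand <S> ::= <H> q s
  2  $ s q <H>    r s t q s $  expand <H> ::= <K>
  3  $ s q <K>    r s t q s $  expand <K> ::= r s t
  4  $ s q t s r  r s t q s $  match r
  5  $ s q t s    s t q s $    match s
  6  $ s q t      t q s $      match t
  7  $ s q        q s $        match q
  8  $ s          s $          match s
Accept reached after 8 steps.

8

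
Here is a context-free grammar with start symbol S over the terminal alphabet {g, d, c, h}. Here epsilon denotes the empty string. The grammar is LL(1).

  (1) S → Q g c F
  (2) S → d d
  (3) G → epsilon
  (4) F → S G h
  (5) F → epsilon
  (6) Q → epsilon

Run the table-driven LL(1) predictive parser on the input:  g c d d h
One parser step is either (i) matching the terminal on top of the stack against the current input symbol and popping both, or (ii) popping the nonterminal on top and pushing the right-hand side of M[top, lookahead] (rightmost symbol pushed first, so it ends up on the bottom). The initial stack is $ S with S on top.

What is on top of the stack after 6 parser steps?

step 1: stack=$ S  input=g c d d h $  — expand S → Q g c F
step 2: stack=$ F c g Q  input=g c d d h $  — expand Q → epsilon
step 3: stack=$ F c g  input=g c d d h $  — match g
step 4: stack=$ F c  input=c d d h $  — match c
step 5: stack=$ F  input=d d h $  — expand F → S G h
step 6: stack=$ h G S  input=d d h $  — expand S → d d
Stack after step 6: $ h G d d (top = d).

d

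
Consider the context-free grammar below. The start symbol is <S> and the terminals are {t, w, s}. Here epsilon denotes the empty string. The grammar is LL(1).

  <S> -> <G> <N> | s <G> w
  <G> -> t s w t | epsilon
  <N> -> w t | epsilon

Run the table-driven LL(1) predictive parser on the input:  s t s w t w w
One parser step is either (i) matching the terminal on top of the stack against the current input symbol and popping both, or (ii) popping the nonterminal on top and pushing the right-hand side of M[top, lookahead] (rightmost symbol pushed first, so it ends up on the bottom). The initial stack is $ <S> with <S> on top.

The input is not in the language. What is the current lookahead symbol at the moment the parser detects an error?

     Stack        Input            Action
  1  $ <S>        s t s w t w w $  expand <S> -> s <G> w
  2  $ w <G> s    s t s w t w w $  match s
  3  $ w <G>      t s w t w w $    expand <G> -> t s w t
  4  $ w t w s t  t s w t w w $    match t
  5  $ w t w s    s w t w w $      match s
  6  $ w t w      w t w w $        match w
  7  $ w t        t w w $          match t
  8  $ w          w w $            match w
  9  $            w $              error: stack empty but input remains

w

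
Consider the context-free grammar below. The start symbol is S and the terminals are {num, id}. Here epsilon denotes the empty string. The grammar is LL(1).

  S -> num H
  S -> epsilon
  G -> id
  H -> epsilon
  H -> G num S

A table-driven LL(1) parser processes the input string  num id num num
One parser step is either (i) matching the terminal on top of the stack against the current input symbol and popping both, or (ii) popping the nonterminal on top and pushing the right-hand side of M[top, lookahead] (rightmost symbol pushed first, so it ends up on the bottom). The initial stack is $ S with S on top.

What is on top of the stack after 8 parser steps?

step 1: stack=$ S  input=num id num num $  — expand S -> num H
step 2: stack=$ H num  input=num id num num $  — match num
step 3: stack=$ H  input=id num num $  — expand H -> G num S
step 4: stack=$ S num G  input=id num num $  — expand G -> id
step 5: stack=$ S num id  input=id num num $  — match id
step 6: stack=$ S num  input=num num $  — match num
step 7: stack=$ S  input=num $  — expand S -> num H
step 8: stack=$ H num  input=num $  — match num
Stack after step 8: $ H (top = H).

H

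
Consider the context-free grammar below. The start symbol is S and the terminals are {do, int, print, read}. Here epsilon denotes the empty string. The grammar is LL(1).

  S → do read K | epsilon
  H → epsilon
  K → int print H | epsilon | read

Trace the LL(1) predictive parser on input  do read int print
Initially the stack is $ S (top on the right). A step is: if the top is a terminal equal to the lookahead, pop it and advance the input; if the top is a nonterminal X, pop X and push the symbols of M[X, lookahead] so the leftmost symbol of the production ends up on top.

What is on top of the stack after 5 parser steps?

step 1: stack=$ S  input=do read int print $  — expand S → do read K
step 2: stack=$ K read do  input=do read int print $  — match do
step 3: stack=$ K read  input=read int print $  — match read
step 4: stack=$ K  input=int print $  — expand K → int print H
step 5: stack=$ H print int  input=int print $  — match int
Stack after step 5: $ H print (top = print).

print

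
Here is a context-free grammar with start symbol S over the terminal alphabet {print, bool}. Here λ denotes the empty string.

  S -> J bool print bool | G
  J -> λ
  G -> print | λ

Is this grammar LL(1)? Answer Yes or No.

Yes

FIRST(S) = {λ, bool, print}
FIRST(J) = {λ}
FIRST(G) = {λ, print}
FOLLOW(S) = {$}
FOLLOW(J) = {bool}
FOLLOW(G) = {$}
Each cell of M receives at most one production.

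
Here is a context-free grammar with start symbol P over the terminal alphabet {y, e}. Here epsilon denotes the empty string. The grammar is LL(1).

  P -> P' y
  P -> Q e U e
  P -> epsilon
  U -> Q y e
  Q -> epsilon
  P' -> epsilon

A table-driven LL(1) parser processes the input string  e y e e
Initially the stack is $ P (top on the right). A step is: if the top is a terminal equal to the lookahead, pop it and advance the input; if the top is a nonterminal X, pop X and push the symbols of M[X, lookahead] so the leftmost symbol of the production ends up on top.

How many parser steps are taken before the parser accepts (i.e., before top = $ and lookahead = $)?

8

step 1: stack=$ P  input=e y e e $  — expand P -> Q e U e
step 2: stack=$ e U e Q  input=e y e e $  — expand Q -> epsilon
step 3: stack=$ e U e  input=e y e e $  — match e
step 4: stack=$ e U  input=y e e $  — expand U -> Q y e
step 5: stack=$ e e y Q  input=y e e $  — expand Q -> epsilon
step 6: stack=$ e e y  input=y e e $  — match y
step 7: stack=$ e e  input=e e $  — match e
step 8: stack=$ e  input=e $  — match e
Accept reached after 8 steps.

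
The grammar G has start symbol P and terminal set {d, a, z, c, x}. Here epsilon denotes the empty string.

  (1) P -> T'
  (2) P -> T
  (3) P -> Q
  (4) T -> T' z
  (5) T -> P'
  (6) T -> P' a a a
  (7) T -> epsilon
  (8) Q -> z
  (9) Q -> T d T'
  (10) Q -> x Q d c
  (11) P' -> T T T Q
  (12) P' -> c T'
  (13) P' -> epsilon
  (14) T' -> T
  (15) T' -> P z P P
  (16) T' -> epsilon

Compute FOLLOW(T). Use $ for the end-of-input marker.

{$, a, c, d, x, z}

FIRST(P) = {epsilon, a, c, d, x, z}  (via T', T, Q)
FIRST(T) = {epsilon, a, c, d, x, z}  (via T' z, P', P' a a a)
FIRST(Q) = {a, c, d, x, z}  (via T d T')
FIRST(T') = {epsilon, a, c, d, x, z}  (via T, P z P P)
FIRST(P') = {epsilon, a, c, d, x, z}  (via T T T Q)
FOLLOW(P) includes $ since P is the start symbol.
FOLLOW(P): in T'->P z P P (occurrence 1), P is followed by z P P with FIRST {z}; in T'->P z P P (occurrence 2), P is followed by P with FIRST {epsilon, a, c, d, x, z}; in T'->P z P P (occurrence 2), the suffix after P is nullable, so FOLLOW(P) ⊇ FOLLOW(T') = {$, a, c, d, x, z}; in T'->P z P P (occurrence 3), the suffix after P is empty, so FOLLOW(P) ⊇ FOLLOW(T') = {$, a, c, d, x, z}. Thus FOLLOW(P) = {$, a, c, d, x, z}.
FOLLOW(T): in P->T, the suffix after T is empty, so FOLLOW(T) ⊇ FOLLOW(P) = {$, a, c, d, x, z}; in Q->T d T', T is followed by d T' with FIRST {d}; in P'->T T T Q (occurrence 1), T is followed by T T Q with FIRST {a, c, d, x, z}; in P'->T T T Q (occurrence 2), T is followed by T Q with FIRST {a, c, d, x, z}; in P'->T T T Q (occurrence 3), T is followed by Q with FIRST {a, c, d, x, z}; in T'->T, the suffix after T is empty, so FOLLOW(T) ⊇ FOLLOW(T') = {$, a, c, d, x, z}. Thus FOLLOW(T) = {$, a, c, d, x, z}.
FOLLOW(P'): in T->P', the suffix after P' is empty, so FOLLOW(P') ⊇ FOLLOW(T) = {$, a, c, d, x, z}; in T->P' a a a, P' is followed by a a a with FIRST {a}. Thus FOLLOW(P') = {$, a, c, d, x, z}.
FOLLOW(Q): in P->Q, the suffix after Q is empty, so FOLLOW(Q) ⊇ FOLLOW(P) = {$, a, c, d, x, z}; in Q->x Q d c, Q is followed by d c with FIRST {d}; in P'->T T T Q, the suffix after Q is empty, so FOLLOW(Q) ⊇ FOLLOW(P') = {$, a, c, d, x, z}. Thus FOLLOW(Q) = {$, a, c, d, x, z}.
FOLLOW(T'): in P->T', the suffix after T' is empty, so FOLLOW(T') ⊇ FOLLOW(P) = {$, a, c, d, x, z}; in T->T' z, T' is followed by z with FIRST {z}; in Q->T d T', the suffix after T' is empty, so FOLLOW(T') ⊇ FOLLOW(Q) = {$, a, c, d, x, z}; in P'->c T', the suffix after T' is empty, so FOLLOW(T') ⊇ FOLLOW(P') = {$, a, c, d, x, z}. Thus FOLLOW(T') = {$, a, c, d, x, z}.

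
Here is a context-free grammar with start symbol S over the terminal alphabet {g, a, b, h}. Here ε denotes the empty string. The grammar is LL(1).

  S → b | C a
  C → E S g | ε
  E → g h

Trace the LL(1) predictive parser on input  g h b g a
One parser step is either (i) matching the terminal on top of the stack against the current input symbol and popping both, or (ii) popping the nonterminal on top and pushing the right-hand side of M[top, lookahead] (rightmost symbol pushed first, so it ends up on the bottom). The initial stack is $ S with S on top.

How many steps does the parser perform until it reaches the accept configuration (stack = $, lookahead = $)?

step 1: stack=$ S  input=g h b g a $  — expand S → C a
step 2: stack=$ a C  input=g h b g a $  — expand C → E S g
step 3: stack=$ a g S E  input=g h b g a $  — expand E → g h
step 4: stack=$ a g S h g  input=g h b g a $  — match g
step 5: stack=$ a g S h  input=h b g a $  — match h
step 6: stack=$ a g S  input=b g a $  — expand S → b
step 7: stack=$ a g b  input=b g a $  — match b
step 8: stack=$ a g  input=g a $  — match g
step 9: stack=$ a  input=a $  — match a
Accept reached after 9 steps.

9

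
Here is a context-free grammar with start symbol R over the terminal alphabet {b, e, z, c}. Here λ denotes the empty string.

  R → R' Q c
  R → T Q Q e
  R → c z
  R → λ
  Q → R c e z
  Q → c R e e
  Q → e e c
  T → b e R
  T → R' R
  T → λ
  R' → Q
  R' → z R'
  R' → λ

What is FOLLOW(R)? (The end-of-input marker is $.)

FIRST(R) = {λ, b, c, e, z}  (via R' Q c, T Q Q e)
FIRST(Q) = {b, c, e, z}  (via R c e z)
FIRST(R') = {λ, b, c, e, z}  (via Q)
FIRST(T) = {λ, b, c, e, z}  (via R' R)
FOLLOW(R) includes $ since R is the start symbol.
FOLLOW(T): in R→T Q Q e, T is followed by Q Q e with FIRST {b, c, e, z}. Thus FOLLOW(T) = {b, c, e, z}.
FOLLOW(R): in Q→R c e z, R is followed by c e z with FIRST {c}; in Q→c R e e, R is followed by e e with FIRST {e}; in T→b e R, the suffix after R is empty, so FOLLOW(R) ⊇ FOLLOW(T) = {b, c, e, z}; in T→R' R, the suffix after R is empty, so FOLLOW(R) ⊇ FOLLOW(T) = {b, c, e, z}. Thus FOLLOW(R) = {$, b, c, e, z}.
FOLLOW(R'): in R→R' Q c, R' is followed by Q c with FIRST {b, c, e, z}; in T→R' R, R' is followed by R with FIRST {λ, b, c, e, z}; in T→R' R, the suffix after R' is nullable, so FOLLOW(R') ⊇ FOLLOW(T) = {b, c, e, z}; in R'→z R', the suffix after R' is empty (adds nothing new). Thus FOLLOW(R') = {b, c, e, z}.
FOLLOW(Q): in R→R' Q c, Q is followed by c with FIRST {c}; in R→T Q Q e (occurrence 1), Q is followed by Q e with FIRST {b, c, e, z}; in R→T Q Q e (occurrence 2), Q is followed by e with FIRST {e}; in R'→Q, the suffix after Q is empty, so FOLLOW(Q) ⊇ FOLLOW(R') = {b, c, e, z}. Thus FOLLOW(Q) = {b, c, e, z}.

{$, b, c, e, z}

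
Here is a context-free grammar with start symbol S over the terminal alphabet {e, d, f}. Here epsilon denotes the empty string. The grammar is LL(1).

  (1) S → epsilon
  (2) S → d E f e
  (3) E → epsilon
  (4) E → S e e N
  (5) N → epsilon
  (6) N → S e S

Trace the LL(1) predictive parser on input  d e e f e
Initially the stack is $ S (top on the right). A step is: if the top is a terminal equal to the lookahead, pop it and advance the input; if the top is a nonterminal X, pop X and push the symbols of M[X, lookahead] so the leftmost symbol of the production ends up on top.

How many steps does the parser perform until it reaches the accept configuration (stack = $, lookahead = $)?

9

     Stack          Input        Action
  1  $ S            d e e f e $  expand S → d E f e
  2  $ e f E d      d e e f e $  match d
  3  $ e f E        e e f e $    expand E → S e e N
  4  $ e f N e e S  e e f e $    expand S → epsilon
  5  $ e f N e e    e e f e $    match e
  6  $ e f N e      e f e $      match e
  7  $ e f N        f e $        expand N → epsilon
  8  $ e f          f e $        match f
  9  $ e            e $          match e
Accept reached after 9 steps.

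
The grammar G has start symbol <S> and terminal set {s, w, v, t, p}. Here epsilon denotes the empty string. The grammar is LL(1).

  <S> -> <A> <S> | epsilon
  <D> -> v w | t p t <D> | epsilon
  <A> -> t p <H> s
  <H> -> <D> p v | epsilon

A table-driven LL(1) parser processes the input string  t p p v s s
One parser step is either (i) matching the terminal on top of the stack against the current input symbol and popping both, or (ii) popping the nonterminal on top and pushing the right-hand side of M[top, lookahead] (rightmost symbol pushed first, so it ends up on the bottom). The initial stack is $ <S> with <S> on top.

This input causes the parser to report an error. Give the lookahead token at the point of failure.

s

      Stack            Input          Action
   1  $ <S>            t p p v s s $  expand <S> -> <A> <S>
   2  $ <S> <A>        t p p v s s $  expand <A> -> t p <H> s
   3  $ <S> s <H> p t  t p p v s s $  match t
   4  $ <S> s <H> p    p p v s s $    match p
   5  $ <S> s <H>      p v s s $      expand <H> -> <D> p v
   6  $ <S> s v p <D>  p v s s $      expand <D> -> epsilon
   7  $ <S> s v p      p v s s $      match p
   8  $ <S> s v        v s s $        match v
   9  $ <S> s          s s $          match s
  10  $ <S>            s $            error: M[<S>, s] is empty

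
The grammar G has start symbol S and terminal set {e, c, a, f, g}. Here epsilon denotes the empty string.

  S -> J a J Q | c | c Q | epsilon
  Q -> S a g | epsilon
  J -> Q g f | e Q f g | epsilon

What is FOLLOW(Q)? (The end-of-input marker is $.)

{$, a, f, g}

FIRST(S): from S->J a J Q we get {a, c, e, g}; from S->c we get {c}; from S->c Q we get {c}; from S->epsilon we get {epsilon}. So FIRST(S) = {epsilon, a, c, e, g}.
FIRST(Q): from Q->S a g we get {a, c, e, g}; from Q->epsilon we get {epsilon}. So FIRST(Q) = {epsilon, a, c, e, g}.
FIRST(J): from J->Q g f we get {a, c, e, g}; from J->e Q f g we get {e}; from J->epsilon we get {epsilon}. So FIRST(J) = {epsilon, a, c, e, g}.
FOLLOW(S) includes $ since S is the start symbol.
FOLLOW(S): in Q->S a g, S is followed by a g with FIRST {a}. Thus FOLLOW(S) = {$, a}.
FOLLOW(Q): in S->J a J Q, the suffix after Q is empty, so FOLLOW(Q) ⊇ FOLLOW(S) = {$, a}; in S->c Q, the suffix after Q is empty, so FOLLOW(Q) ⊇ FOLLOW(S) = {$, a}; in J->Q g f, Q is followed by g f with FIRST {g}; in J->e Q f g, Q is followed by f g with FIRST {f}. Thus FOLLOW(Q) = {$, a, f, g}.
FOLLOW(J): in S->J a J Q (occurrence 1), J is followed by a J Q with FIRST {a}; in S->J a J Q (occurrence 2), J is followed by Q with FIRST {epsilon, a, c, e, g}; in S->J a J Q (occurrence 2), the suffix after J is nullable, so FOLLOW(J) ⊇ FOLLOW(S) = {$, a}. Thus FOLLOW(J) = {$, a, c, e, g}.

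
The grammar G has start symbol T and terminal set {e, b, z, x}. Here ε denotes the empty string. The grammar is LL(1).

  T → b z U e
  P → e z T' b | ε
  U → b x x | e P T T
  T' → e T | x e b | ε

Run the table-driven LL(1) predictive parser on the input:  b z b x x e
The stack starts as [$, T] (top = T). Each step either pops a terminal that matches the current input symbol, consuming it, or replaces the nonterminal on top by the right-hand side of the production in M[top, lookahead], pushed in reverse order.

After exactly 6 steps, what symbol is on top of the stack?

x

     Stack      Input          Action
  1  $ T        b z b x x e $  expand T → b z U e
  2  $ e U z b  b z b x x e $  match b
  3  $ e U z    z b x x e $    match z
  4  $ e U      b x x e $      expand U → b x x
  5  $ e x x b  b x x e $      match b
  6  $ e x x    x x e $        match x
Stack after step 6: $ e x (top = x).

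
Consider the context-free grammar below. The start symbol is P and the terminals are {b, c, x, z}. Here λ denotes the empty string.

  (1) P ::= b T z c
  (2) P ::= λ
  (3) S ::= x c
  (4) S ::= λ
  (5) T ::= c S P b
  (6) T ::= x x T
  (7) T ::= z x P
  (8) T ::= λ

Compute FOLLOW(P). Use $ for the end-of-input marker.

{$, b, z}

FIRST(P): from P::=b T z c we get {b}; from P::=λ we get {λ}. So FIRST(P) = {λ, b}.
FIRST(S): from S::=x c we get {x}; from S::=λ we get {λ}. So FIRST(S) = {λ, x}.
FIRST(T): from T::=c S P b we get {c}; from T::=x x T we get {x}; from T::=z x P we get {z}; from T::=λ we get {λ}. So FIRST(T) = {λ, c, x, z}.
FOLLOW(P) includes $ since P is the start symbol.
FOLLOW(S): in T::=c S P b, S is followed by P b with FIRST {b}. Thus FOLLOW(S) = {b}.
FOLLOW(T): in P::=b T z c, T is followed by z c with FIRST {z}; in T::=x x T, the suffix after T is empty (adds nothing new). Thus FOLLOW(T) = {z}.
FOLLOW(P): in T::=c S P b, P is followed by b with FIRST {b}; in T::=z x P, the suffix after P is empty, so FOLLOW(P) ⊇ FOLLOW(T) = {z}. Thus FOLLOW(P) = {$, b, z}.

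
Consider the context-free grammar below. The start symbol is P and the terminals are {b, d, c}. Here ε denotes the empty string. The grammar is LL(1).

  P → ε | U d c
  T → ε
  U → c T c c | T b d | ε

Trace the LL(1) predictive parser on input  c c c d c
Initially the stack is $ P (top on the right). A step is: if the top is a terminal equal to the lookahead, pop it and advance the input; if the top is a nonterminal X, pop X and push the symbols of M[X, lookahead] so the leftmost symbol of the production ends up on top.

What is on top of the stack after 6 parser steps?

d

step 1: stack=$ P  input=c c c d c $  — expand P → U d c
step 2: stack=$ c d U  input=c c c d c $  — expand U → c T c c
step 3: stack=$ c d c c T c  input=c c c d c $  — match c
step 4: stack=$ c d c c T  input=c c d c $  — expand T → ε
step 5: stack=$ c d c c  input=c c d c $  — match c
step 6: stack=$ c d c  input=c d c $  — match c
Stack after step 6: $ c d (top = d).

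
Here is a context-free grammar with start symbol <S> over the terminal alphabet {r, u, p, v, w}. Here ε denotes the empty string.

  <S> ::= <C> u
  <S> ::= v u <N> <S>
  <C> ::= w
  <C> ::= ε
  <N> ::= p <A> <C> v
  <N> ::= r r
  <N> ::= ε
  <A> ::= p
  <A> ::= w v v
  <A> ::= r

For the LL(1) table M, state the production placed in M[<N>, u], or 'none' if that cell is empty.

FIRST(<C>) = {ε, w}
FIRST(<N>) = {ε, p, r}
FIRST(<A>) = {p, r, w}
FIRST(<S>) = {u, v, w}  (via <C> u)
FOLLOW(<S>) includes $ since <S> is the start symbol.
FOLLOW(<N>): in <S>::=v u <N> <S>, <N> is followed by <S> with FIRST {u, v, w}. Thus FOLLOW(<N>) = {u, v, w}.
For <N> ::= p <A> <C> v: FIRST(p <A> <C> v) = {p}, so it goes in M[<N>, t] for t ∈ {p}.
For <N> ::= r r: FIRST(r r) = {r}, so it goes in M[<N>, t] for t ∈ {r}.
For <N> ::= ε: FIRST(ε) = {ε}, so it goes in M[<N>, t] for t ∈ {}; since ε ∈ FIRST, also for every t ∈ FOLLOW(<N>) = {u, v, w}.

<N> ::= ε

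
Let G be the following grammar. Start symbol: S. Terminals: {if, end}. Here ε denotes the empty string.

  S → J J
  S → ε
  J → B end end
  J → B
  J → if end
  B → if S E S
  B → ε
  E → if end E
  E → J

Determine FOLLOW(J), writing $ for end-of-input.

{$, end, if}

FIRST(B): from B→if S E S we get {if}; from B→ε we get {ε}. So FIRST(B) = {ε, if}.
FIRST(J): from J→B end end we get {end, if}; from J→B we get {ε, if}; from J→if end we get {if}. So FIRST(J) = {ε, end, if}.
FIRST(S): from S→J J we get {ε, end, if}; from S→ε we get {ε}. So FIRST(S) = {ε, end, if}.
FIRST(E): from E→if end E we get {if}; from E→J we get {ε, end, if}. So FIRST(E) = {ε, end, if}.
FOLLOW(S) includes $ since S is the start symbol.
FOLLOW(S): in B→if S E S (occurrence 1), S is followed by E S with FIRST {ε, end, if}; in B→if S E S (occurrence 1), the suffix after S is nullable, so FOLLOW(S) ⊇ FOLLOW(B) = {$, end, if}; in B→if S E S (occurrence 2), the suffix after S is empty, so FOLLOW(S) ⊇ FOLLOW(B) = {$, end, if}. Thus FOLLOW(S) = {$, end, if}.
FOLLOW(J): in S→J J (occurrence 1), J is followed by J with FIRST {ε, end, if}; in S→J J (occurrence 1), the suffix after J is nullable, so FOLLOW(J) ⊇ FOLLOW(S) = {$, end, if}; in S→J J (occurrence 2), the suffix after J is empty, so FOLLOW(J) ⊇ FOLLOW(S) = {$, end, if}; in E→J, the suffix after J is empty, so FOLLOW(J) ⊇ FOLLOW(E) = {$, end, if}. Thus FOLLOW(J) = {$, end, if}.
FOLLOW(B): in J→B end end, B is followed by end end with FIRST {end}; in J→B, the suffix after B is empty, so FOLLOW(B) ⊇ FOLLOW(J) = {$, end, if}. Thus FOLLOW(B) = {$, end, if}.
FOLLOW(E): in B→if S E S, E is followed by S with FIRST {ε, end, if}; in B→if S E S, the suffix after E is nullable, so FOLLOW(E) ⊇ FOLLOW(B) = {$, end, if}; in E→if end E, the suffix after E is empty (adds nothing new). Thus FOLLOW(E) = {$, end, if}.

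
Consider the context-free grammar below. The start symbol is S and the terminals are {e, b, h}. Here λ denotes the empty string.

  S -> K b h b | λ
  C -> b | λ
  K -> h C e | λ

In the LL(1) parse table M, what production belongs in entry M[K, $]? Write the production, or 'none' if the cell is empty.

FIRST(C): from C->b we get {b}; from C->λ we get {λ}. So FIRST(C) = {λ, b}.
FIRST(K): from K->h C e we get {h}; from K->λ we get {λ}. So FIRST(K) = {λ, h}.
FIRST(S): from S->K b h b we get {b, h}; from S->λ we get {λ}. So FIRST(S) = {λ, b, h}.
FOLLOW(S) includes $ since S is the start symbol.
FOLLOW(K): in S->K b h b, K is followed by b h b with FIRST {b}. Thus FOLLOW(K) = {b}.
For K -> h C e: FIRST(h C e) = {h}, so it goes in M[K, t] for t ∈ {h}.
For K -> λ: FIRST(λ) = {λ}, so it goes in M[K, t] for t ∈ {}; since λ ∈ FIRST, also for every t ∈ FOLLOW(K) = {b}.
None of these place a production in M[K, $].

none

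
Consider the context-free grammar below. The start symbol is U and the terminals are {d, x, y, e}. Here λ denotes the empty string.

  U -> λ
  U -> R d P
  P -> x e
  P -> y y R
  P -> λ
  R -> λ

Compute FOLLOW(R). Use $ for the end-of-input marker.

{$, d}

FIRST(P) = {λ, x, y}
FIRST(R) = {λ}
FIRST(U) = {λ, d}  (via R d P)
FOLLOW(U) includes $ since U is the start symbol.
FOLLOW(U): U appears on no right-hand side. Thus FOLLOW(U) = {$}.
FOLLOW(P): in U->R d P, the suffix after P is empty, so FOLLOW(P) ⊇ FOLLOW(U) = {$}. Thus FOLLOW(P) = {$}.
FOLLOW(R): in U->R d P, R is followed by d P with FIRST {d}; in P->y y R, the suffix after R is empty, so FOLLOW(R) ⊇ FOLLOW(P) = {$}. Thus FOLLOW(R) = {$, d}.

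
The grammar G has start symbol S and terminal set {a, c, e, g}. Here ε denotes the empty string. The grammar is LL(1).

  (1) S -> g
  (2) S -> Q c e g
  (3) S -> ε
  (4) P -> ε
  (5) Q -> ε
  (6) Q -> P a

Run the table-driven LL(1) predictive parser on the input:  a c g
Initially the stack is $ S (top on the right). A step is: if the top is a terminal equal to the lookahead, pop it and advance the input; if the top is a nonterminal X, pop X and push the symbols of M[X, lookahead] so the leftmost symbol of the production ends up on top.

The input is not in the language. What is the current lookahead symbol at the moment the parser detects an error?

     Stack        Input    Action
  1  $ S          a c g $  expand S -> Q c e g
  2  $ g e c Q    a c g $  expand Q -> P a
  3  $ g e c a P  a c g $  expand P -> ε
  4  $ g e c a    a c g $  match a
  5  $ g e c      c g $    match c
  6  $ g e        g $      error: top is terminal e but lookahead is g

g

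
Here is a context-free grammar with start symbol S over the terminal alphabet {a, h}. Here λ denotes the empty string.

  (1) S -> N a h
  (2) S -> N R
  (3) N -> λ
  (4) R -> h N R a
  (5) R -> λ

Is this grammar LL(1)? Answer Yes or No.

Yes

FIRST(S) = {λ, a, h}
FIRST(N) = {λ}
FIRST(R) = {λ, h}
FOLLOW(S) = {$}
FOLLOW(N) = {$, a, h}
FOLLOW(R) = {$, a}
Each cell of M receives at most one production.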